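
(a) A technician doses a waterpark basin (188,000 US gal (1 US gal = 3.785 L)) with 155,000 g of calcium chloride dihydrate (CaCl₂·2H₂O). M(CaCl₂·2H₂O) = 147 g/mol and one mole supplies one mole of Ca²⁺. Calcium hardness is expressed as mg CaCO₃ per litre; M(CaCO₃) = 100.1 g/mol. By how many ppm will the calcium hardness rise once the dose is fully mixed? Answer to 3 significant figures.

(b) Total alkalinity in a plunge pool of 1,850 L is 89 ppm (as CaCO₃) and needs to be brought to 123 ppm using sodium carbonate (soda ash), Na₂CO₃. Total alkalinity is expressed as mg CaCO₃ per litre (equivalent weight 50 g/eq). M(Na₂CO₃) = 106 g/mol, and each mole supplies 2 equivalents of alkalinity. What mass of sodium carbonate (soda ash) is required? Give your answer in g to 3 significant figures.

(a) Volume: 188,000 US gal × 3.785 L/gal = 711,580 L.
(a) Moles of Ca²⁺: 155,000 g ÷ 147 g/mol = 1054 mol.
(a) As CaCO₃: 1054 mol × 100.1 g/mol = 105,500 g.
(a) Rise: 105,500 g / 711,580 L × 1000 = 148.3 mg/L.

(b) Alkalinity to add: (123 − 89) = 34 mg/L as CaCO₃ × 1,850 L = 62.9 g as CaCO₃.
(b) Equivalents: 62.9 g ÷ 50 g/eq = 1.258 eq.
(b) Each mole of Na₂CO₃ supplies 2 eq, so 1.258 / 2 = 0.629 mol.
(b) Mass: 0.629 mol × 106 g/mol = 66.67 g.

(a) 148 ppm; (b) 66.7 g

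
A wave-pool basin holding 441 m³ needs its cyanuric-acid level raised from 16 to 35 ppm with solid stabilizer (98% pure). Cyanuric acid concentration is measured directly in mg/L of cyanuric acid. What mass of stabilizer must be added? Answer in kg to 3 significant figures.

8.55 kg

Volume: 441 m³ = 441,000 L.
CYA to add: (35 − 16) = 19 mg/L × 441,000 L = 8379 g cyanuric acid.
At 98% purity: 8379 / 0.98 = 8550 g product.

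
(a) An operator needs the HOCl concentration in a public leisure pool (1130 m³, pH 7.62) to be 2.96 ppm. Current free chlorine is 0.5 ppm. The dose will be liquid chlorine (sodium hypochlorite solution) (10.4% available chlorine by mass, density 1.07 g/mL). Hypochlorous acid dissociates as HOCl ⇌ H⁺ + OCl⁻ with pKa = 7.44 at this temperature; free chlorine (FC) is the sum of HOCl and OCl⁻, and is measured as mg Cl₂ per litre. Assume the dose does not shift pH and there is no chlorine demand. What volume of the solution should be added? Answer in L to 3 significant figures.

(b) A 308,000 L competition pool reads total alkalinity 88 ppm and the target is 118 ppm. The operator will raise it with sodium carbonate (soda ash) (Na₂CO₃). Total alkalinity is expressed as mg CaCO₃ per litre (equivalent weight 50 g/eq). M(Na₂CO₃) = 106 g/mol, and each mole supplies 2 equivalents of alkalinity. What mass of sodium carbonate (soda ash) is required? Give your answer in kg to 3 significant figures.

(a) 70.5 L; (b) 9.79 kg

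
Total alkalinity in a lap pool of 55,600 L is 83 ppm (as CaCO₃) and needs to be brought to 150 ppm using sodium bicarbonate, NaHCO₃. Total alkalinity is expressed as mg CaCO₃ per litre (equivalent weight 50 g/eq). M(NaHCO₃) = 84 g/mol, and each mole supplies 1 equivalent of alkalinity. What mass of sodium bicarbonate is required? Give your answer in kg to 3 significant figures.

6.26 kg

Alkalinity to add: (150 − 83) = 67 mg/L as CaCO₃ × 55,600 L = 3725 g as CaCO₃.
Equivalents: 3725 g ÷ 50 g/eq = 74.5 eq.
NaHCO₃ supplies 1 eq per mole → 74.5 mol.
Mass: 74.5 mol × 84 g/mol = 6258 g.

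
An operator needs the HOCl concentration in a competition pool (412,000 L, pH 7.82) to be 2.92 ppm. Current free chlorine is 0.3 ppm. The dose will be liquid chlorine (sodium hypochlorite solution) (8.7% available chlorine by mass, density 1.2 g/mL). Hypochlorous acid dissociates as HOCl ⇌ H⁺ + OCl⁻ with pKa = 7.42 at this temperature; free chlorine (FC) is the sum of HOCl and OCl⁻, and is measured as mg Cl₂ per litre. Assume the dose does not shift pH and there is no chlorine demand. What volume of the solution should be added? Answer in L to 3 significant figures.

39.3 L

[OCl⁻]/[HOCl] = 10^(pH − pKa) = 10^(7.82 − 7.42) = 2.512; fraction as HOCl = 1/(1 + 2.512) = 0.2847.
Free chlorine required for 2.92 ppm HOCl: 2.92 / 0.2847 = 10.25 ppm.
FC to add: 10.25 − 0.3 = 9.955 mg/L as Cl₂.
Cl₂ equivalent: 9.955 mg/L × 412,000 L = 4101 g.
Product at 8.7% available Cl: 4101 / 0.087 = 47,140 g.
Volume: 47,140 g ÷ 1.2 g/mL = 39,280 mL.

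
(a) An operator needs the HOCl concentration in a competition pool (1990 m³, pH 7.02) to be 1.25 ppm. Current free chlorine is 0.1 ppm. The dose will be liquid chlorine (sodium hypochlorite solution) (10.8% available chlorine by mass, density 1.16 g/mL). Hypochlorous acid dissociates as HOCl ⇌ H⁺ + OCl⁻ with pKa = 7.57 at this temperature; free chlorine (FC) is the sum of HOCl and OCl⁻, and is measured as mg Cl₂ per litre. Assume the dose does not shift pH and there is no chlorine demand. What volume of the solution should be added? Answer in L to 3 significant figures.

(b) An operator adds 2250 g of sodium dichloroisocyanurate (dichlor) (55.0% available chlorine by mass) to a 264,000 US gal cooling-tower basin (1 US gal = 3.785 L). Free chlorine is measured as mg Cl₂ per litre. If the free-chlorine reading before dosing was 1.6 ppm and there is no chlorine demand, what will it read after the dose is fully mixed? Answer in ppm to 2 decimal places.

(a) Volume: 1990 m³ = 1,990,000 L.
(a) [OCl⁻]/[HOCl] = 10^(pH − pKa) = 10^(7.02 − 7.57) = 0.2818; fraction as HOCl = 1/(1 + 0.2818) = 0.7801.
(a) Free chlorine required for 1.25 ppm HOCl: 1.25 / 0.7801 = 1.602 ppm.
(a) FC to add: 1.602 − 0.1 = 1.502 mg/L as Cl₂.
(a) Cl₂ equivalent: 1.502 mg/L × 1,990,000 L = 2990 g.
(a) Product at 10.8% available Cl: 2990 / 0.108 = 27,680 g.
(a) Volume: 27,680 g ÷ 1.16 g/mL = 23,860 mL.

(b) Volume: 264,000 US gal × 3.785 L/gal = 999,240 L.
(b) Available chlorine delivered: 2250 g × 0.55 = 1238 g as Cl₂.
(b) Concentration rise: 1238 g / 999,240 L = 1.238 mg/L = 1.24 ppm.
(b) Final FC: 1.6 + 1.24 = 2.84 ppm.

(a) 23.9 L; (b) 2.84 ppm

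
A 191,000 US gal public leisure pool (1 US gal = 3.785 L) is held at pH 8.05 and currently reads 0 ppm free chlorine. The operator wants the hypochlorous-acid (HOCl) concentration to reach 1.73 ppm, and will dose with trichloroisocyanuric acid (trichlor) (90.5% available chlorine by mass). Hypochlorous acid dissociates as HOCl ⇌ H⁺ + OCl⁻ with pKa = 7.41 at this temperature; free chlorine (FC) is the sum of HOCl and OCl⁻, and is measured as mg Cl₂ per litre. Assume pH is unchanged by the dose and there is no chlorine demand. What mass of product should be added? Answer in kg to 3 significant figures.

7.41 kg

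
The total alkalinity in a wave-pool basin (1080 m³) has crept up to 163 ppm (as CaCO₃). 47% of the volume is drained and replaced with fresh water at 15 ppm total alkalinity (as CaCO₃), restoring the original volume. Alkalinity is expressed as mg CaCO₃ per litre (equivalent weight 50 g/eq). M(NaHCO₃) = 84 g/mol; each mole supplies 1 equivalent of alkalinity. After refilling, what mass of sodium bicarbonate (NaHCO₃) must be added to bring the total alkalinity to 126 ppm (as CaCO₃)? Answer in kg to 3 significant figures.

Volume: 1080 m³ = 1,080,000 L.
After draining 47% and refilling: 163 × 0.53 + 15 × 0.47 = 93.44 ppm.
Deficit to target: 126 − 93.44 = 32.56 mg/L.
As CaCO₃: 32.56 mg/L × 1,080,000 L = 35,160 g; ÷ 50 g/eq ÷ 1 = 703.3 mol NaHCO₃.
Mass: 703.3 × 84 = 59,080 g.

59.1 kg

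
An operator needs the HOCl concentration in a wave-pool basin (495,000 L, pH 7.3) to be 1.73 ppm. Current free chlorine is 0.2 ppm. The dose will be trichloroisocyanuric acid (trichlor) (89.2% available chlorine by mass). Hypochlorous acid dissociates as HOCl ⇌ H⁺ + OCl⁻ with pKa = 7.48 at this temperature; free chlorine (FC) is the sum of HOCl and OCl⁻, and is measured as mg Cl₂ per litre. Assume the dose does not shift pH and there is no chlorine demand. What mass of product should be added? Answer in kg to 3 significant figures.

[OCl⁻]/[HOCl] = 10^(pH − pKa) = 10^(7.3 − 7.48) = 0.6607; fraction as HOCl = 1/(1 + 0.6607) = 0.6022.
Free chlorine required for 1.73 ppm HOCl: 1.73 / 0.6022 = 2.873 ppm.
FC to add: 2.873 − 0.2 = 2.673 mg/L as Cl₂.
Cl₂ equivalent: 2.673 mg/L × 495,000 L = 1323 g.
Product at 89.2% available Cl: 1323 / 0.892 = 1483 g.

1.48 kg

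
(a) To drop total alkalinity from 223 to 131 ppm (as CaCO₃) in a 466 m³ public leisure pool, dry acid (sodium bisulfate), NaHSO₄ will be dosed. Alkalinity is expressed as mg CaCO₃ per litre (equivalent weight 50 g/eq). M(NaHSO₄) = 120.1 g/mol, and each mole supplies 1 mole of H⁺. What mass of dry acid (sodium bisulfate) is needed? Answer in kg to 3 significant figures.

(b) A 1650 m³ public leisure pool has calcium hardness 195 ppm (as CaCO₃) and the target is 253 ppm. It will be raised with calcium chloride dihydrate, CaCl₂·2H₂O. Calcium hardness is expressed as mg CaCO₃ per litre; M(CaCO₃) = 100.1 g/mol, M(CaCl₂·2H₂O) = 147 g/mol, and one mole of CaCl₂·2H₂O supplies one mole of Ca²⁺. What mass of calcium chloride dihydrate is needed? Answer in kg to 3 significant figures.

(a) 103 kg; (b) 141 kg

(a) Volume: 466 m³ = 466,000 L.
(a) Alkalinity to neutralize: (223 − 131) = 92 mg/L as CaCO₃ × 466,000 L = 42,870 g as CaCO₃.
(a) Equivalents of H⁺ required: 42,870 ÷ 50 g/eq = 857.4 eq = 857.4 mol NaHSO₄.
(a) Mass of NaHSO₄: 857.4 × 120.1 = 103,000 g.

(b) Volume: 1650 m³ = 1,650,000 L.
(b) Hardness to add: (253 − 195) = 58 mg/L as CaCO₃ × 1,650,000 L = 95,700 g as CaCO₃.
(b) Moles of Ca²⁺ (1 mol Ca²⁺ ≡ 1 mol CaCO₃): 95,700 / 100.1 g/mol = 956 mol.
(b) Mass of CaCl₂·2H₂O: 956 × 147 = 140,500 g.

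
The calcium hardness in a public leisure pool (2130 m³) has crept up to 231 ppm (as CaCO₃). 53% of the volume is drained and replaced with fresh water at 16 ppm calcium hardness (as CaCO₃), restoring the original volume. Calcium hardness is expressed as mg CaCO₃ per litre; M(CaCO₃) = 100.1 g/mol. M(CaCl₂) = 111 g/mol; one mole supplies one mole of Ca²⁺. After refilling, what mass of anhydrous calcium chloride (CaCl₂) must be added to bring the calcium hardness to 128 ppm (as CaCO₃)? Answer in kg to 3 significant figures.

25.9 kg

Volume: 2130 m³ = 2,130,000 L.
After draining 53% and refilling: 231 × 0.47 + 16 × 0.53 = 117.05 ppm.
Deficit to target: 128 − 117.05 = 10.95 mg/L.
As CaCO₃: 10.95 mg/L × 2,130,000 L = 23,320 g; ÷ 100.1 = 233 mol Ca²⁺.
Mass: 233 × 111 = 25,860 g.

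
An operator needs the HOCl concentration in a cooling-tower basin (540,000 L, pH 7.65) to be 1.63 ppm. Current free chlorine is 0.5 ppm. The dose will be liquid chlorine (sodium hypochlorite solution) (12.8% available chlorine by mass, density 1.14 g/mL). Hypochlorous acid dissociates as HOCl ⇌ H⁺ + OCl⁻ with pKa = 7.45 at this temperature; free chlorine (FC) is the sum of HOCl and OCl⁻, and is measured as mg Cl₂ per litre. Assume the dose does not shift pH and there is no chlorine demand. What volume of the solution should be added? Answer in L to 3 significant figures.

[OCl⁻]/[HOCl] = 10^(pH − pKa) = 10^(7.65 − 7.45) = 1.585; fraction as HOCl = 1/(1 + 1.585) = 0.3869.
Free chlorine required for 1.63 ppm HOCl: 1.63 / 0.3869 = 4.213 ppm.
FC to add: 4.213 − 0.5 = 3.713 mg/L as Cl₂.
Cl₂ equivalent: 3.713 mg/L × 540,000 L = 2005 g.
Product at 12.8% available Cl: 2005 / 0.128 = 15,670 g.
Volume: 15,670 g ÷ 1.14 g/mL = 13,740 mL.

13.7 L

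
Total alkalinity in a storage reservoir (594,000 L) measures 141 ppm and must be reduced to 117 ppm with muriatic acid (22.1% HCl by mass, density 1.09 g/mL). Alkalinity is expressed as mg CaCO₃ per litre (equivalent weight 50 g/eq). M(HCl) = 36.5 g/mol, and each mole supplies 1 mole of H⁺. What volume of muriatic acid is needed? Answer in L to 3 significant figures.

Alkalinity to neutralize: (141 − 117) = 24 mg/L as CaCO₃ × 594,000 L = 14,260 g as CaCO₃.
Equivalents of H⁺ required: 14,260 ÷ 50 g/eq = 285.1 eq = 285.1 mol HCl.
Mass of HCl: 285.1 × 36.5 = 10,410 g.
Mass of 22.1% solution: 10,410 / 0.221 = 47,090 g.
Volume: 47,090 g ÷ 1.09 g/mL = 43,200 mL.

43.2 L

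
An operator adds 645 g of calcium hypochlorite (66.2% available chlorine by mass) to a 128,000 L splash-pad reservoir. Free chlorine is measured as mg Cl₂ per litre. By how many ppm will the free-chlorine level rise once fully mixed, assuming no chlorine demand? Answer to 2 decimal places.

Available chlorine delivered: 645 g × 0.662 = 427 g as Cl₂.
Concentration rise: 427 g / 128,000 L = 3.336 mg/L = 3.34 ppm.

3.34 ppm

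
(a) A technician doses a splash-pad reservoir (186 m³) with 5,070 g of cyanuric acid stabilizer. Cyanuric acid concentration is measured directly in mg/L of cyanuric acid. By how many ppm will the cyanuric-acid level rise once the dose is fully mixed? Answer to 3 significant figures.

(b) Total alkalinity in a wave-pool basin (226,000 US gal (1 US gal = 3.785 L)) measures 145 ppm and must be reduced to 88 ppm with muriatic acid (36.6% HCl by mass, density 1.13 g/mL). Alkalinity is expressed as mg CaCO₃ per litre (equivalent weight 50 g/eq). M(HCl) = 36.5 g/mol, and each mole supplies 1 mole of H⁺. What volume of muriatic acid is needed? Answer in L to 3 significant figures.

(a) 27.3 ppm; (b) 86.1 L

(a) Volume: 186 m³ = 186,000 L.
(a) Rise: 5,070 g / 186,000 L × 1000 = 27.26 mg/L.

(b) Volume: 226,000 US gal × 3.785 L/gal = 855,410 L.
(b) Alkalinity to neutralize: (145 − 88) = 57 mg/L as CaCO₃ × 855,410 L = 48,760 g as CaCO₃.
(b) Equivalents of H⁺ required: 48,760 ÷ 50 g/eq = 975.2 eq = 975.2 mol HCl.
(b) Mass of HCl: 975.2 × 36.5 = 35,590 g.
(b) Mass of 36.6% solution: 35,590 / 0.366 = 97,250 g.
(b) Volume: 97,250 g ÷ 1.13 g/mL = 86,060 mL.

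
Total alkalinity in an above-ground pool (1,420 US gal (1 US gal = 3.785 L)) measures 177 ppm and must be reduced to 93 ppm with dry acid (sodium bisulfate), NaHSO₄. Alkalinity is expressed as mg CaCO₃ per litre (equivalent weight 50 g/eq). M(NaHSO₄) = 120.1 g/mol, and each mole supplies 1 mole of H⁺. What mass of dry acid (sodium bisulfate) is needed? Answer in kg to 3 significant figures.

Volume: 1,420 US gal × 3.785 L/gal = 5,375 L.
Alkalinity to neutralize: (177 − 93) = 84 mg/L as CaCO₃ × 5,375 L = 451.5 g as CaCO₃.
Equivalents of H⁺ required: 451.5 ÷ 50 g/eq = 9.029 eq = 9.029 mol NaHSO₄.
Mass of NaHSO₄: 9.029 × 120.1 = 1084 g.

1.08 kg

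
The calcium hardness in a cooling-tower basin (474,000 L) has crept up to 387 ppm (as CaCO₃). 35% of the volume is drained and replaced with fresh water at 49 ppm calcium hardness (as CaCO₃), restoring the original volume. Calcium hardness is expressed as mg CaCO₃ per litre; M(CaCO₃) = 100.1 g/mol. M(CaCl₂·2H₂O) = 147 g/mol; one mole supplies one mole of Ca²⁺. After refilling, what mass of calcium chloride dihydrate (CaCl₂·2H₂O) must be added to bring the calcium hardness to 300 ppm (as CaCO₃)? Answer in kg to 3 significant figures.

21.8 kg

After draining 35% and refilling: 387 × 0.65 + 49 × 0.35 = 268.7 ppm.
Deficit to target: 300 − 268.7 = 31.3 mg/L.
As CaCO₃: 31.3 mg/L × 474,000 L = 14,840 g; ÷ 100.1 = 148.2 mol Ca²⁺.
Mass: 148.2 × 147 = 21,790 g.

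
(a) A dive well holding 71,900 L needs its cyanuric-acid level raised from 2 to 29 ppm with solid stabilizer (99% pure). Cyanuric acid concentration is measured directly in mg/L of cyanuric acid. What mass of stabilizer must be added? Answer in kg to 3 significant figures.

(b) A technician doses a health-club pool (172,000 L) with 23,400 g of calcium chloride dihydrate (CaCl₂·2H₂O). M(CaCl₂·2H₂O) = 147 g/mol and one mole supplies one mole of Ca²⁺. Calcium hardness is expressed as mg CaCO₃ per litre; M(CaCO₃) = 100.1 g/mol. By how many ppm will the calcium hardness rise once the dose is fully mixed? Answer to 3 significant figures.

(a) 1.96 kg; (b) 92.6 ppm

(a) CYA to add: (29 − 2) = 27 mg/L × 71,900 L = 1941 g cyanuric acid.
(a) At 99% purity: 1941 / 0.99 = 1961 g product.

(b) Moles of Ca²⁺: 23,400 g ÷ 147 g/mol = 159.2 mol.
(b) As CaCO₃: 159.2 mol × 100.1 g/mol = 15,930 g.
(b) Rise: 15,930 g / 172,000 L × 1000 = 92.64 mg/L.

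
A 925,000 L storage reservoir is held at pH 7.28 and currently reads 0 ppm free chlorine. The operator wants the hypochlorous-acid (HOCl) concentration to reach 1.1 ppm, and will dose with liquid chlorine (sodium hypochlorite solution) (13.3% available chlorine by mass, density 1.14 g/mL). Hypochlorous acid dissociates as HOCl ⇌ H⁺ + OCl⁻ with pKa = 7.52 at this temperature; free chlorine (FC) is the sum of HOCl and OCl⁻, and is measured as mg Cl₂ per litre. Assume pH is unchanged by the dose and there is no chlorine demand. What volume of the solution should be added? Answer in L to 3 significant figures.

[OCl⁻]/[HOCl] = 10^(pH − pKa) = 10^(7.28 − 7.52) = 0.5754; fraction as HOCl = 1/(1 + 0.5754) = 0.6347.
Free chlorine required for 1.1 ppm HOCl: 1.1 / 0.6347 = 1.733 ppm.
FC to add: 1.733 − 0 = 1.733 mg/L as Cl₂.
Cl₂ equivalent: 1.733 mg/L × 925,000 L = 1603 g.
Product at 13.3% available Cl: 1603 / 0.133 = 12,050 g.
Volume: 12,050 g ÷ 1.14 g/mL = 10,570 mL.

10.6 L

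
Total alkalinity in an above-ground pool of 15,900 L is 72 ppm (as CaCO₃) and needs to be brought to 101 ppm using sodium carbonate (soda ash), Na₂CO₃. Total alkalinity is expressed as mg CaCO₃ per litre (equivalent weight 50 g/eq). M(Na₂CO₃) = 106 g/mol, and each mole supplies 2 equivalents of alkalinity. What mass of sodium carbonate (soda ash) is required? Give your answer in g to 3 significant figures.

489 g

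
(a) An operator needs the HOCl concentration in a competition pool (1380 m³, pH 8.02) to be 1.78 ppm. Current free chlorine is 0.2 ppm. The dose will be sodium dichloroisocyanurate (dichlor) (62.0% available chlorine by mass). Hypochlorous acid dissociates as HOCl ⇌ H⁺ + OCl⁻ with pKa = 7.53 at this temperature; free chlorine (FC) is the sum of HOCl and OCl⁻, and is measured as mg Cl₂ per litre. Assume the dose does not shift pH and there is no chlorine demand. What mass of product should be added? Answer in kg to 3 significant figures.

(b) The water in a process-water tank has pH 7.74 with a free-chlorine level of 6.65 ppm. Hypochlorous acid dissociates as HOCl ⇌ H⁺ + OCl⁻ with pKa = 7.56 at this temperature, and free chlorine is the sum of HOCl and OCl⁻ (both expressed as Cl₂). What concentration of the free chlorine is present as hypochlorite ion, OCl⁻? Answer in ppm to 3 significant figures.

(a) 15.8 kg; (b) 4.00 ppm

(a) Volume: 1380 m³ = 1,380,000 L.
(a) [OCl⁻]/[HOCl] = 10^(pH − pKa) = 10^(8.02 − 7.53) = 3.09; fraction as HOCl = 1/(1 + 3.09) = 0.2445.
(a) Free chlorine required for 1.78 ppm HOCl: 1.78 / 0.2445 = 7.281 ppm.
(a) FC to add: 7.281 − 0.2 = 7.081 mg/L as Cl₂.
(a) Cl₂ equivalent: 7.081 mg/L × 1,380,000 L = 9771 g.
(a) Product at 62.0% available Cl: 9771 / 0.62 = 15,760 g.

(b) [OCl⁻]/[HOCl] = 10^(pH − pKa) = 10^(7.74 − 7.56) = 10^0.18 = 1.514.
(b) Fraction as HOCl = 1 / (1 + 1.514) = 0.3978.
(b) OCl⁻ = (1 − 0.3978) × 6.65 ppm = 4.004 ppm.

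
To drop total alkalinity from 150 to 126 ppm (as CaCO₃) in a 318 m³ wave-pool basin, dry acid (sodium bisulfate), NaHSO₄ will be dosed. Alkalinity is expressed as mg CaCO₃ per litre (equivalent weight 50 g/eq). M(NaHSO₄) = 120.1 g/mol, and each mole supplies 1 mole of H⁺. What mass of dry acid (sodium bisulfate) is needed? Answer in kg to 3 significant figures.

18.3 kg

Volume: 318 m³ = 318,000 L.
Alkalinity to neutralize: (150 − 126) = 24 mg/L as CaCO₃ × 318,000 L = 7632 g as CaCO₃.
Equivalents of H⁺ required: 7632 ÷ 50 g/eq = 152.6 eq = 152.6 mol NaHSO₄.
Mass of NaHSO₄: 152.6 × 120.1 = 18,330 g.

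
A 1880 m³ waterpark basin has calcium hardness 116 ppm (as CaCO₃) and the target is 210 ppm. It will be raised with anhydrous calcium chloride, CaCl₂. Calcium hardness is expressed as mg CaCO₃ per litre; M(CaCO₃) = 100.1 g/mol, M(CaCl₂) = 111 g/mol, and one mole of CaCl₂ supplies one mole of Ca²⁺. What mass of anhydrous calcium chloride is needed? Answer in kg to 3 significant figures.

196 kg

Volume: 1880 m³ = 1,880,000 L.
Hardness to add: (210 − 116) = 94 mg/L as CaCO₃ × 1,880,000 L = 176,700 g as CaCO₃.
Moles of Ca²⁺ (1 mol Ca²⁺ ≡ 1 mol CaCO₃): 176,700 / 100.1 g/mol = 1765 mol.
Mass of CaCl₂: 1765 × 111 = 196,000 g.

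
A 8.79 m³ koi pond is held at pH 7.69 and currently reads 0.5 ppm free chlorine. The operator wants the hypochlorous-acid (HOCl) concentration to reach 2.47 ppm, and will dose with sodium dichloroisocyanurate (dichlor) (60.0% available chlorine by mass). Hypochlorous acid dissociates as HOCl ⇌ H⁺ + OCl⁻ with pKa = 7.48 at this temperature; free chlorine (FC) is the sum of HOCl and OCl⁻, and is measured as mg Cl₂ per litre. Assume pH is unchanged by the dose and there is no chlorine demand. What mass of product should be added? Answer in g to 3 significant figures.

87.5 g

Volume: 8.79 m³ = 8,790 L.
[OCl⁻]/[HOCl] = 10^(pH − pKa) = 10^(7.69 − 7.48) = 1.622; fraction as HOCl = 1/(1 + 1.622) = 0.3814.
Free chlorine required for 2.47 ppm HOCl: 2.47 / 0.3814 = 6.476 ppm.
FC to add: 6.476 − 0.5 = 5.976 mg/L as Cl₂.
Cl₂ equivalent: 5.976 mg/L × 8,790 L = 52.53 g.
Product at 60.0% available Cl: 52.53 / 0.6 = 87.55 g.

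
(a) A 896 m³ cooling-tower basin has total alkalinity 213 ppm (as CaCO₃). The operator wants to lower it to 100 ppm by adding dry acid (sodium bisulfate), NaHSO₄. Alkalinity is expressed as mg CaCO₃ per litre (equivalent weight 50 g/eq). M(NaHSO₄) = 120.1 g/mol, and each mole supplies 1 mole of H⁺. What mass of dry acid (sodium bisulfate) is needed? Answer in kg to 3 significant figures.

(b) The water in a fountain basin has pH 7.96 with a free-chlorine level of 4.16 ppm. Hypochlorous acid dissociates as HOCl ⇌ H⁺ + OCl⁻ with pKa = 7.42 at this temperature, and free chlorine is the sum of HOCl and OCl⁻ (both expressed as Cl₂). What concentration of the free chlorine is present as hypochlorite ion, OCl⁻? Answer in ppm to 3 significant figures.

(a) 243 kg; (b) 3.23 ppm

(a) Volume: 896 m³ = 896,000 L.
(a) Alkalinity to neutralize: (213 − 100) = 113 mg/L as CaCO₃ × 896,000 L = 101,200 g as CaCO₃.
(a) Equivalents of H⁺ required: 101,200 ÷ 50 g/eq = 2025 eq = 2025 mol NaHSO₄.
(a) Mass of NaHSO₄: 2025 × 120.1 = 243,200 g.

(b) [OCl⁻]/[HOCl] = 10^(pH − pKa) = 10^(7.96 − 7.42) = 10^0.54 = 3.467.
(b) Fraction as HOCl = 1 / (1 + 3.467) = 0.2238.
(b) OCl⁻ = (1 − 0.2238) × 4.16 ppm = 3.229 ppm.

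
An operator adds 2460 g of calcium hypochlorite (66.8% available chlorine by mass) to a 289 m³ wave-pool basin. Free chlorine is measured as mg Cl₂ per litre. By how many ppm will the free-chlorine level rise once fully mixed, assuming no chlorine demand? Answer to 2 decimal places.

5.69 ppm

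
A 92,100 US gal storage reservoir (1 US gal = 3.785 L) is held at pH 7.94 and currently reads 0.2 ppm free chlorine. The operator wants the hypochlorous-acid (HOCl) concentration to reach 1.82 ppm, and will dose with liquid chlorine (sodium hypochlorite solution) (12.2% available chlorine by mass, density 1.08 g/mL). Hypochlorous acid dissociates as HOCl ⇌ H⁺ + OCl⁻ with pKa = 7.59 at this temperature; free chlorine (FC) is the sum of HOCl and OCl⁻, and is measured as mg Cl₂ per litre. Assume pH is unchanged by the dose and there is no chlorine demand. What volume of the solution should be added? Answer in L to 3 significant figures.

Volume: 92,100 US gal × 3.785 L/gal = 348,598 L.
[OCl⁻]/[HOCl] = 10^(pH − pKa) = 10^(7.94 − 7.59) = 2.239; fraction as HOCl = 1/(1 + 2.239) = 0.3088.
Free chlorine required for 1.82 ppm HOCl: 1.82 / 0.3088 = 5.894 ppm.
FC to add: 5.894 − 0.2 = 5.694 mg/L as Cl₂.
Cl₂ equivalent: 5.694 mg/L × 348,598 L = 1985 g.
Product at 12.2% available Cl: 1985 / 0.122 = 16,270 g.
Volume: 16,270 g ÷ 1.08 g/mL = 15,070 mL.

15.1 L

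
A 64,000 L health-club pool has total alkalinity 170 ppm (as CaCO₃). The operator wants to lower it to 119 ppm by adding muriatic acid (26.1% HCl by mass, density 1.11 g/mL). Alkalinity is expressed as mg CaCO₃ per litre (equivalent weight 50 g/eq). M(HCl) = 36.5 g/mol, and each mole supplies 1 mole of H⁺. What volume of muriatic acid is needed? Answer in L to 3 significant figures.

Alkalinity to neutralize: (170 − 119) = 51 mg/L as CaCO₃ × 64,000 L = 3264 g as CaCO₃.
Equivalents of H⁺ required: 3264 ÷ 50 g/eq = 65.28 eq = 65.28 mol HCl.
Mass of HCl: 65.28 × 36.5 = 2383 g.
Mass of 26.1% solution: 2383 / 0.261 = 9129 g.
Volume: 9129 g ÷ 1.11 g/mL = 8225 mL.

8.22 L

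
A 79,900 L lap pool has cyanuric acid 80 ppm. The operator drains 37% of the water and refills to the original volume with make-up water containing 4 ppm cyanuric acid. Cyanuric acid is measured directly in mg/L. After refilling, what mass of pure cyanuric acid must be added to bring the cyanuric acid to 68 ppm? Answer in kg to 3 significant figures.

After draining 37% and refilling: 80 × 0.63 + 4 × 0.37 = 51.88 ppm.
Deficit to target: 68 − 51.88 = 16.12 mg/L.
Mass: 16.12 mg/L × 79,900 L = 1288 g cyanuric acid.

1.29 kg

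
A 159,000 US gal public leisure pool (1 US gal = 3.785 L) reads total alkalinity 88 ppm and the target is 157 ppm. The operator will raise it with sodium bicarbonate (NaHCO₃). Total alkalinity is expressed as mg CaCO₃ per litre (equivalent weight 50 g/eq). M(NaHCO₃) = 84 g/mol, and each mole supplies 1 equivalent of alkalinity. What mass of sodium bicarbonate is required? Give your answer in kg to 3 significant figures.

69.8 kg

Volume: 159,000 US gal × 3.785 L/gal = 601,815 L.
Alkalinity to add: (157 − 88) = 69 mg/L as CaCO₃ × 601,815 L = 41,530 g as CaCO₃.
Equivalents: 41,530 g ÷ 50 g/eq = 830.5 eq.
NaHCO₃ supplies 1 eq per mole → 830.5 mol.
Mass: 830.5 mol × 84 g/mol = 69,760 g.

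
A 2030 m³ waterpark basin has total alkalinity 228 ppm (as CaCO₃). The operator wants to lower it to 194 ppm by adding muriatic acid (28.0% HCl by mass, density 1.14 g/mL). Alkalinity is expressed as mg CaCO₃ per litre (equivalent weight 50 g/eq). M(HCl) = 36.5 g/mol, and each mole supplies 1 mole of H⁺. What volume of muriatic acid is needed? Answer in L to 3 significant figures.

Volume: 2030 m³ = 2,030,000 L.
Alkalinity to neutralize: (228 − 194) = 34 mg/L as CaCO₃ × 2,030,000 L = 69,020 g as CaCO₃.
Equivalents of H⁺ required: 69,020 ÷ 50 g/eq = 1380 eq = 1380 mol HCl.
Mass of HCl: 1380 × 36.5 = 50,380 g.
Mass of 28.0% solution: 50,380 / 0.28 = 179,900 g.
Volume: 179,900 g ÷ 1.14 g/mL = 157,800 mL.

158 L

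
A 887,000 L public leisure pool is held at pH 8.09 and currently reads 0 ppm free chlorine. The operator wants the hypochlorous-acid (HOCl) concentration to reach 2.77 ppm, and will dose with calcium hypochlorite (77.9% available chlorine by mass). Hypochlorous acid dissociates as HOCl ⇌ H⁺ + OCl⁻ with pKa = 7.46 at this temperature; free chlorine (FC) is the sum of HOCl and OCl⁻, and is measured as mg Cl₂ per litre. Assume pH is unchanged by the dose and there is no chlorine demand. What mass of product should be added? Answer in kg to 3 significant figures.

[OCl⁻]/[HOCl] = 10^(pH − pKa) = 10^(8.09 − 7.46) = 4.266; fraction as HOCl = 1/(1 + 4.266) = 0.1899.
Free chlorine required for 2.77 ppm HOCl: 2.77 / 0.1899 = 14.59 ppm.
FC to add: 14.59 − 0 = 14.59 mg/L as Cl₂.
Cl₂ equivalent: 14.59 mg/L × 887,000 L = 12,940 g.
Product at 77.9% available Cl: 12,940 / 0.779 = 16,610 g.

16.6 kg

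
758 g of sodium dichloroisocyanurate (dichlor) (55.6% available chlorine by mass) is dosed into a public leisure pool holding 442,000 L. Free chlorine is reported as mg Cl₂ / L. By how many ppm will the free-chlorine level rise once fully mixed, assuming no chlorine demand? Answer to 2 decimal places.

0.95 ppm

Available chlorine delivered: 758 g × 0.556 = 421.4 g as Cl₂.
Concentration rise: 421.4 g / 442,000 L = 0.9535 mg/L = 0.95 ppm.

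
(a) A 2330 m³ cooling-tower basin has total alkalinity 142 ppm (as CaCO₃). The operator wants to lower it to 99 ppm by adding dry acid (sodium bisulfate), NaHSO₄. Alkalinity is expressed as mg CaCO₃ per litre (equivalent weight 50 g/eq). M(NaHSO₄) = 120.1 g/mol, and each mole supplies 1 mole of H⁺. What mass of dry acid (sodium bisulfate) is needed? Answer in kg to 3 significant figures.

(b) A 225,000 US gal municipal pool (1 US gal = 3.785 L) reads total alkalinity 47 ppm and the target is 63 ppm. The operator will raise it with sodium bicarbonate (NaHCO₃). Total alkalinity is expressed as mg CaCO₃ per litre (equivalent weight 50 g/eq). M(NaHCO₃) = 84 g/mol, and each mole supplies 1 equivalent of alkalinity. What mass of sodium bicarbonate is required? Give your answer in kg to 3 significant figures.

(a) Volume: 2330 m³ = 2,330,000 L.
(a) Alkalinity to neutralize: (142 − 99) = 43 mg/L as CaCO₃ × 2,330,000 L = 100,200 g as CaCO₃.
(a) Equivalents of H⁺ required: 100,200 ÷ 50 g/eq = 2004 eq = 2004 mol NaHSO₄.
(a) Mass of NaHSO₄: 2004 × 120.1 = 240,700 g.

(b) Volume: 225,000 US gal × 3.785 L/gal = 851,625 L.
(b) Alkalinity to add: (63 − 47) = 16 mg/L as CaCO₃ × 851,625 L = 13,630 g as CaCO₃.
(b) Equivalents: 13,630 g ÷ 50 g/eq = 272.5 eq.
(b) NaHCO₃ supplies 1 eq per mole → 272.5 mol.
(b) Mass: 272.5 mol × 84 g/mol = 22,890 g.

(a) 241 kg; (b) 22.9 kg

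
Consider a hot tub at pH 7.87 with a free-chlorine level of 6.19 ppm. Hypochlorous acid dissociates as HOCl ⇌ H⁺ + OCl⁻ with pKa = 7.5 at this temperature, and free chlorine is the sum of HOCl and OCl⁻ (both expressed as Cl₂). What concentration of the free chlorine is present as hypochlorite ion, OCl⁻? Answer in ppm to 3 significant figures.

[OCl⁻]/[HOCl] = 10^(pH − pKa) = 10^(7.87 − 7.5) = 10^0.37 = 2.344.
Fraction as HOCl = 1 / (1 + 2.344) = 0.299.
OCl⁻ = (1 − 0.299) × 6.19 ppm = 4.339 ppm.

4.34 ppm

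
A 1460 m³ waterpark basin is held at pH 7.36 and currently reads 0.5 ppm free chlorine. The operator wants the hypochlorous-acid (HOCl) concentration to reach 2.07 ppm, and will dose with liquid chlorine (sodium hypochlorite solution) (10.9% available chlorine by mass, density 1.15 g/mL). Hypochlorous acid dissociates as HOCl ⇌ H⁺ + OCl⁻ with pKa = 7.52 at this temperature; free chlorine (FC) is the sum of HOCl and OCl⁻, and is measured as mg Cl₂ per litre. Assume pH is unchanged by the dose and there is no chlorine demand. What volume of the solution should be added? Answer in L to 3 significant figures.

Volume: 1460 m³ = 1,460,000 L.
[OCl⁻]/[HOCl] = 10^(pH − pKa) = 10^(7.36 − 7.52) = 0.6918; fraction as HOCl = 1/(1 + 0.6918) = 0.5911.
Free chlorine required for 2.07 ppm HOCl: 2.07 / 0.5911 = 3.502 ppm.
FC to add: 3.502 − 0.5 = 3.002 mg/L as Cl₂.
Cl₂ equivalent: 3.002 mg/L × 1,460,000 L = 4383 g.
Product at 10.9% available Cl: 4383 / 0.109 = 40,210 g.
Volume: 40,210 g ÷ 1.15 g/mL = 34,970 mL.

35.0 L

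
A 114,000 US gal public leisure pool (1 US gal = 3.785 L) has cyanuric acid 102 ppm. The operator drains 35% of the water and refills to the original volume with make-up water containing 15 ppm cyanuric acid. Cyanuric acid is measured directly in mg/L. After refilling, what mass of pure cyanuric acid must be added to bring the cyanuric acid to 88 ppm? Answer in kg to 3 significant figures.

7.10 kg

Volume: 114,000 US gal × 3.785 L/gal = 431,490 L.
After draining 35% and refilling: 102 × 0.65 + 15 × 0.35 = 71.55 ppm.
Deficit to target: 88 − 71.55 = 16.45 mg/L.
Mass: 16.45 mg/L × 431,490 L = 7098 g cyanuric acid.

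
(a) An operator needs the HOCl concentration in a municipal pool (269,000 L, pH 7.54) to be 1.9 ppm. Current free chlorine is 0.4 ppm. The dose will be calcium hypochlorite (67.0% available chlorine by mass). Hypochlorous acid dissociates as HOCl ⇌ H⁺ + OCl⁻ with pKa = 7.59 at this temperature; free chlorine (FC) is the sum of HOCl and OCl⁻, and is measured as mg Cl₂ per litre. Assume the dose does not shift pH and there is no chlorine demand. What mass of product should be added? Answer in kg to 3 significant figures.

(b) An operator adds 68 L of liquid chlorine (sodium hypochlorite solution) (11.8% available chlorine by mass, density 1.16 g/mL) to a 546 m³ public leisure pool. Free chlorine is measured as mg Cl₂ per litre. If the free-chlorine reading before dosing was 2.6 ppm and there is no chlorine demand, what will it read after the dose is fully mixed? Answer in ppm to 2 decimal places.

(a) 1.28 kg; (b) 19.65 ppm

(a) [OCl⁻]/[HOCl] = 10^(pH − pKa) = 10^(7.54 − 7.59) = 0.8913; fraction as HOCl = 1/(1 + 0.8913) = 0.5288.
(a) Free chlorine required for 1.9 ppm HOCl: 1.9 / 0.5288 = 3.593 ppm.
(a) FC to add: 3.593 − 0.4 = 3.193 mg/L as Cl₂.
(a) Cl₂ equivalent: 3.193 mg/L × 269,000 L = 859 g.
(a) Product at 67.0% available Cl: 859 / 0.67 = 1282 g.

(b) Volume: 546 m³ = 546,000 L.
(b) Mass of solution: 68 L × 1000 mL/L × 1.16 g/mL = 78,880 g.
(b) Available chlorine delivered: 78,880 g × 0.118 = 9308 g as Cl₂.
(b) Concentration rise: 9308 g / 546,000 L = 17.05 mg/L = 17.05 ppm.
(b) Final FC: 2.6 + 17.05 = 19.65 ppm.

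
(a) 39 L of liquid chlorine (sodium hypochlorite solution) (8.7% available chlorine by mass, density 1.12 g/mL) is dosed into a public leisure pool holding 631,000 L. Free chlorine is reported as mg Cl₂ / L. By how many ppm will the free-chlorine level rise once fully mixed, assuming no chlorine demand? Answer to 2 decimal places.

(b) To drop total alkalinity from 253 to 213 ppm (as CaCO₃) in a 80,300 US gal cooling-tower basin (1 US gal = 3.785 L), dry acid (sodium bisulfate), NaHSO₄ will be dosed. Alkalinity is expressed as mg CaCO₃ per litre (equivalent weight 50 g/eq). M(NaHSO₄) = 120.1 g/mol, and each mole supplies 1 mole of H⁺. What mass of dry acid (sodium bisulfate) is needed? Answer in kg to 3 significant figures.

(a) Mass of solution: 39 L × 1000 mL/L × 1.12 g/mL = 43,680 g.
(a) Available chlorine delivered: 43,680 g × 0.087 = 3800 g as Cl₂.
(a) Concentration rise: 3800 g / 631,000 L = 6.022 mg/L = 6.02 ppm.

(b) Volume: 80,300 US gal × 3.785 L/gal = 303,936 L.
(b) Alkalinity to neutralize: (253 − 213) = 40 mg/L as CaCO₃ × 303,936 L = 12,160 g as CaCO₃.
(b) Equivalents of H⁺ required: 12,160 ÷ 50 g/eq = 243.1 eq = 243.1 mol NaHSO₄.
(b) Mass of NaHSO₄: 243.1 × 120.1 = 29,200 g.

(a) 6.02 ppm; (b) 29.2 kg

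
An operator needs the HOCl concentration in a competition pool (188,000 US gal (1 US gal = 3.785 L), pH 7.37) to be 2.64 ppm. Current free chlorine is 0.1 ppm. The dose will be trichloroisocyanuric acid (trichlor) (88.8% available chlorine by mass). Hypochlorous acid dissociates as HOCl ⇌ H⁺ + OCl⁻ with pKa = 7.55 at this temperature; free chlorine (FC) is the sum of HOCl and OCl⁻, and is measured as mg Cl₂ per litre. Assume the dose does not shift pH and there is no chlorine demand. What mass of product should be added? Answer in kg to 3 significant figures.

Volume: 188,000 US gal × 3.785 L/gal = 711,580 L.
[OCl⁻]/[HOCl] = 10^(pH − pKa) = 10^(7.37 − 7.55) = 0.6607; fraction as HOCl = 1/(1 + 0.6607) = 0.6022.
Free chlorine required for 2.64 ppm HOCl: 2.64 / 0.6022 = 4.384 ppm.
FC to add: 4.384 − 0.1 = 4.284 mg/L as Cl₂.
Cl₂ equivalent: 4.284 mg/L × 711,580 L = 3049 g.
Product at 88.8% available Cl: 3049 / 0.888 = 3433 g.

3.43 kg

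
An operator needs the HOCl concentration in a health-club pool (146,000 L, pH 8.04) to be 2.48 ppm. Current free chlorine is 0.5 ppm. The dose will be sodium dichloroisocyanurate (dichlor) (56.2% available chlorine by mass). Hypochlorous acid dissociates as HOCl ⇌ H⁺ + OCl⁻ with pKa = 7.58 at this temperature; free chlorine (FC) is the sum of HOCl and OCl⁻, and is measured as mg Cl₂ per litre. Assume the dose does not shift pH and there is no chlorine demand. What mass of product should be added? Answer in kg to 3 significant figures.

[OCl⁻]/[HOCl] = 10^(pH − pKa) = 10^(8.04 − 7.58) = 2.884; fraction as HOCl = 1/(1 + 2.884) = 0.2575.
Free chlorine required for 2.48 ppm HOCl: 2.48 / 0.2575 = 9.632 ppm.
FC to add: 9.632 − 0.5 = 9.132 mg/L as Cl₂.
Cl₂ equivalent: 9.132 mg/L × 146,000 L = 1333 g.
Product at 56.2% available Cl: 1333 / 0.562 = 2372 g.

2.37 kg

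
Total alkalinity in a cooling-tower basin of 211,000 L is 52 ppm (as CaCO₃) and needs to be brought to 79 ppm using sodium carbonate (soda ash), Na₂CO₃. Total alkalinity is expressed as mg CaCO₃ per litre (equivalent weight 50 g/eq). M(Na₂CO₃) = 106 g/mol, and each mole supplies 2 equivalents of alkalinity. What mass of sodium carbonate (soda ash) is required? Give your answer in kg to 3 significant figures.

6.04 kg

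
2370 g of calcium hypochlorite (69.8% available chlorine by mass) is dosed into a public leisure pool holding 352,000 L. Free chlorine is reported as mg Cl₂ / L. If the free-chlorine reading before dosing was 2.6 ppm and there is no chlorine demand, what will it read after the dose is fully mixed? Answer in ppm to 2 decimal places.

7.30 ppm

Available chlorine delivered: 2370 g × 0.698 = 1654 g as Cl₂.
Concentration rise: 1654 g / 352,000 L = 4.7 mg/L = 4.70 ppm.
Final FC: 2.6 + 4.70 = 7.30 ppm.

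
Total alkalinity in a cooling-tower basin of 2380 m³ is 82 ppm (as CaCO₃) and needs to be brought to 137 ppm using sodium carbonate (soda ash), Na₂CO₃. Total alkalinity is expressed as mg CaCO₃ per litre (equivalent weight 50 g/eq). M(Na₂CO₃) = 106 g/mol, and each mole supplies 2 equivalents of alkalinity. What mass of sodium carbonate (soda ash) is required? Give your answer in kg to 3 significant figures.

139 kg

Volume: 2380 m³ = 2,380,000 L.
Alkalinity to add: (137 − 82) = 55 mg/L as CaCO₃ × 2,380,000 L = 130,900 g as CaCO₃.
Equivalents: 130,900 g ÷ 50 g/eq = 2618 eq.
Each mole of Na₂CO₃ supplies 2 eq, so 2618 / 2 = 1309 mol.
Mass: 1309 mol × 106 g/mol = 138,800 g.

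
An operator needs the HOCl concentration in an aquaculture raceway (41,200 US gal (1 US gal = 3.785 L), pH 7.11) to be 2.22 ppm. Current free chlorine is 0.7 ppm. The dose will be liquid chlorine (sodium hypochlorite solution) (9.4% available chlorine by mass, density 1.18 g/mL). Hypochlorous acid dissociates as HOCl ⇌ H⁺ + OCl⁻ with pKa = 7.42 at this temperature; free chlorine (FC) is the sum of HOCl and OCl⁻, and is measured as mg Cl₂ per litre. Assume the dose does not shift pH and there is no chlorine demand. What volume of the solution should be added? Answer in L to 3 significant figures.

Volume: 41,200 US gal × 3.785 L/gal = 155,942 L.
[OCl⁻]/[HOCl] = 10^(pH − pKa) = 10^(7.11 − 7.42) = 0.4898; fraction as HOCl = 1/(1 + 0.4898) = 0.6712.
Free chlorine required for 2.22 ppm HOCl: 2.22 / 0.6712 = 3.307 ppm.
FC to add: 3.307 − 0.7 = 2.607 mg/L as Cl₂.
Cl₂ equivalent: 2.607 mg/L × 155,942 L = 406.6 g.
Product at 9.4% available Cl: 406.6 / 0.094 = 4325 g.
Volume: 4325 g ÷ 1.18 g/mL = 3666 mL.

3.67 L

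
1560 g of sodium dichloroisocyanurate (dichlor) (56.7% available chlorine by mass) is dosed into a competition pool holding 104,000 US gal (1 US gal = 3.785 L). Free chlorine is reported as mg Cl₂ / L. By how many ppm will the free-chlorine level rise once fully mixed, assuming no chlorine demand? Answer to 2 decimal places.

2.25 ppm

Volume: 104,000 US gal × 3.785 L/gal = 393,640 L.
Available chlorine delivered: 1560 g × 0.567 = 884.5 g as Cl₂.
Concentration rise: 884.5 g / 393,640 L = 2.247 mg/L = 2.25 ppm.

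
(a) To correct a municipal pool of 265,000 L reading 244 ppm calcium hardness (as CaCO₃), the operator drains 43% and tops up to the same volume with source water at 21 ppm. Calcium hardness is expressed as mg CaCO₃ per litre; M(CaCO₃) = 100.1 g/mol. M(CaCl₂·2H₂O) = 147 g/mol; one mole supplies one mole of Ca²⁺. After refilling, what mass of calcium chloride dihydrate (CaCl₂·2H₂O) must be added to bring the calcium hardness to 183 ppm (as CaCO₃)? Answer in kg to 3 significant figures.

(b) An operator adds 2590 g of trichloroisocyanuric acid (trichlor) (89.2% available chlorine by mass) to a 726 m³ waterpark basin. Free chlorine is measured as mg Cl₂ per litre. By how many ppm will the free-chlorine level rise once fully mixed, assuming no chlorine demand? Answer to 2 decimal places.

(a) After draining 43% and refilling: 244 × 0.57 + 21 × 0.43 = 148.11 ppm.
(a) Deficit to target: 183 − 148.11 = 34.89 mg/L.
(a) As CaCO₃: 34.89 mg/L × 265,000 L = 9246 g; ÷ 100.1 = 92.37 mol Ca²⁺.
(a) Mass: 92.37 × 147 = 13,580 g.

(b) Volume: 726 m³ = 726,000 L.
(b) Available chlorine delivered: 2590 g × 0.892 = 2310 g as Cl₂.
(b) Concentration rise: 2310 g / 726,000 L = 3.182 mg/L = 3.18 ppm.

(a) 13.6 kg; (b) 3.18 ppm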